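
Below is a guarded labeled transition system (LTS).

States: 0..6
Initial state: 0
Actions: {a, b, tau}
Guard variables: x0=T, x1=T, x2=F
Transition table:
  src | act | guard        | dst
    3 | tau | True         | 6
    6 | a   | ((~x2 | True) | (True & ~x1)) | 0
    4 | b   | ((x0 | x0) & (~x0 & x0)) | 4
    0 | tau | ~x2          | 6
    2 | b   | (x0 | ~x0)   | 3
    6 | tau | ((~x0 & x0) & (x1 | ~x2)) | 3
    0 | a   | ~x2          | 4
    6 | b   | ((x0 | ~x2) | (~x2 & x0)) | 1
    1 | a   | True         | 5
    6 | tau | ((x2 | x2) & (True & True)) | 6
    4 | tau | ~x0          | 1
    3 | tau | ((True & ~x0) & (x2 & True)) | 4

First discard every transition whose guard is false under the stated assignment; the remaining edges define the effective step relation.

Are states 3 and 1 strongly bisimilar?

Bisimulation quotient by refinement:
  π0 = {{0,1,2,3,4,5,6}}
  π1 = {{0},{1},{2},{3},{4,5},{6}}
Fixed point at round 2; 6 class(es).
class of 3: {3}; class of 1: {1}

Answer: NOT BISIMILAR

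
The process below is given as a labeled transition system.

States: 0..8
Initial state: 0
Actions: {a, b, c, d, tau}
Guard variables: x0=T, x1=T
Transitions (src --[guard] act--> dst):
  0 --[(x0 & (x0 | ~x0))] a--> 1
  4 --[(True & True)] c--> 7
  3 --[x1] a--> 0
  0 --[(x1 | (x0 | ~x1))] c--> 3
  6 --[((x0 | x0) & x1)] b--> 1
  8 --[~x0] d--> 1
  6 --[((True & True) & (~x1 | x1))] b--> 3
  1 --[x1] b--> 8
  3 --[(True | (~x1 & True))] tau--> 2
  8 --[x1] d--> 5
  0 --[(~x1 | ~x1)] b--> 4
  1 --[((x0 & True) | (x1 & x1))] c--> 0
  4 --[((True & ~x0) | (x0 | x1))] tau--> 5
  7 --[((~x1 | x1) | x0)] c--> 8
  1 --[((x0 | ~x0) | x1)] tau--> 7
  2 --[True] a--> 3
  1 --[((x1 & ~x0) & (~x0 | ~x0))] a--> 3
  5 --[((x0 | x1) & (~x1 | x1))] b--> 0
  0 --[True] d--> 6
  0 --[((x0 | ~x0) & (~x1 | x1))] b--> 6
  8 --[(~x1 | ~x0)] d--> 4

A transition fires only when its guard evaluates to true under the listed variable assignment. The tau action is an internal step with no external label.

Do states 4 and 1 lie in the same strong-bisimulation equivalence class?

Answer: NOT BISIMILAR

Analysis:
Refine partition for ~:
  π0 = {{0,1,2,3,4,5,6,7,8}}
  π1 = {{0},{1},{2},{3},{4},{5,6},{7},{8}}
  π2 = {{0},{1},{2},{3},{4},{5},{6},{7},{8}}
stable after 3 split(s): 9 block(s)
4∈{4}, 1∈{1}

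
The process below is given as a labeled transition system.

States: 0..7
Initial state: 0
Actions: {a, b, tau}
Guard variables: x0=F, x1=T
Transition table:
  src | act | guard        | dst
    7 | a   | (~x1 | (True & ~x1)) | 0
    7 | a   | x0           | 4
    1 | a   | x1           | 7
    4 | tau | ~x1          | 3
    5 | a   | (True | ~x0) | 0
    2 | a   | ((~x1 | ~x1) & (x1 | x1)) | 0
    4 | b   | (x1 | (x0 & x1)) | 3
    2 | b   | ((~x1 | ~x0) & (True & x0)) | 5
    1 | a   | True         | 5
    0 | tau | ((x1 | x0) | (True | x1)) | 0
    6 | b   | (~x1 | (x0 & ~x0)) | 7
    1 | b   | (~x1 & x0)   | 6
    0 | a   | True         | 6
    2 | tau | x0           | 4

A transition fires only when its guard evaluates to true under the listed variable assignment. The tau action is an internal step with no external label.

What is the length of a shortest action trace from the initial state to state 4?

Layered search for 4:
  Layer 0: {0}
  Layer 1: {6}
4 never appears.

Answer: UNREACHABLE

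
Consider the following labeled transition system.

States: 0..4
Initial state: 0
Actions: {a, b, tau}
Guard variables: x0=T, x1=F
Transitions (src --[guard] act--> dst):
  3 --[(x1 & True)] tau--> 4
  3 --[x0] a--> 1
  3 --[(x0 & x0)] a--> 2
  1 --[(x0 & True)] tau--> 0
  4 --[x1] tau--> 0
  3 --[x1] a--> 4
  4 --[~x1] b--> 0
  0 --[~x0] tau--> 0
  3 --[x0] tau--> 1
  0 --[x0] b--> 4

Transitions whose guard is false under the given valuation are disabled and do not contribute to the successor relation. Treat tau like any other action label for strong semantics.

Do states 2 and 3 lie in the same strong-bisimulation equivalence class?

Answer: NOT BISIMILAR

Analysis:
Refine partition for ~:
  round 0: {{0,1,2,3,4}}
  round 1: {{0,4},{1},{2},{3}}
Fixed point at round 2; 4 class(es).
2∈{2}, 3∈{3}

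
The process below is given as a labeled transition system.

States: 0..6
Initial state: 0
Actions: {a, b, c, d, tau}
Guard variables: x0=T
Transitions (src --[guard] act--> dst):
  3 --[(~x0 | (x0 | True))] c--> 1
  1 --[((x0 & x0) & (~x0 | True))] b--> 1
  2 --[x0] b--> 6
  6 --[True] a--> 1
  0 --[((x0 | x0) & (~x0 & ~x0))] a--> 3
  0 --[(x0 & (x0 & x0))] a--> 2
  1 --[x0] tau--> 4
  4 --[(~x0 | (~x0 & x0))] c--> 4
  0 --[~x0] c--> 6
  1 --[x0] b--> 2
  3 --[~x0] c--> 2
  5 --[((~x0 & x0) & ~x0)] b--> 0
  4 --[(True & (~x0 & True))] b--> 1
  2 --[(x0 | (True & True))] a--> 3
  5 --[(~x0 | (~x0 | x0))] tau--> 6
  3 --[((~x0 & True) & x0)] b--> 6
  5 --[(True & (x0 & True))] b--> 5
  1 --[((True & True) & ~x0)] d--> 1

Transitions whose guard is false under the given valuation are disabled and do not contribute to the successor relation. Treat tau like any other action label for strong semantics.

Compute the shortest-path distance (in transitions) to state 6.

Answer: 2

Trace:
BFS to 6:
  Layer 0: {0}
  Layer 1: {2}
  Layer 2: {3,6}
first hit 6 at d=2 via a·b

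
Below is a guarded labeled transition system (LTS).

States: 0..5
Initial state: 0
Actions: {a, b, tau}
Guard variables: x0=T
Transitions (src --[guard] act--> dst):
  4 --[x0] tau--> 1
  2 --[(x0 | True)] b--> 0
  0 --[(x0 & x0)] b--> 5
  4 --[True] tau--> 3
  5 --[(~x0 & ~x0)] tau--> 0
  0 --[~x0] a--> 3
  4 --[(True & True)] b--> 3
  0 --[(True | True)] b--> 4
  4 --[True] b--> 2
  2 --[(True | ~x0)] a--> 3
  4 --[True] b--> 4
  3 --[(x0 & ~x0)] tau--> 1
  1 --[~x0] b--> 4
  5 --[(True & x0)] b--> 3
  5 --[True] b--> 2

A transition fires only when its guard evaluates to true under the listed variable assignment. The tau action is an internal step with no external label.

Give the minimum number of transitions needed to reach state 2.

Answer: 2

Analysis:
Layered search for 2:
  L0 = {0}
  L1 = {4,5}
  L2 = {1,2,3}
first hit 2 at d=2 via b·b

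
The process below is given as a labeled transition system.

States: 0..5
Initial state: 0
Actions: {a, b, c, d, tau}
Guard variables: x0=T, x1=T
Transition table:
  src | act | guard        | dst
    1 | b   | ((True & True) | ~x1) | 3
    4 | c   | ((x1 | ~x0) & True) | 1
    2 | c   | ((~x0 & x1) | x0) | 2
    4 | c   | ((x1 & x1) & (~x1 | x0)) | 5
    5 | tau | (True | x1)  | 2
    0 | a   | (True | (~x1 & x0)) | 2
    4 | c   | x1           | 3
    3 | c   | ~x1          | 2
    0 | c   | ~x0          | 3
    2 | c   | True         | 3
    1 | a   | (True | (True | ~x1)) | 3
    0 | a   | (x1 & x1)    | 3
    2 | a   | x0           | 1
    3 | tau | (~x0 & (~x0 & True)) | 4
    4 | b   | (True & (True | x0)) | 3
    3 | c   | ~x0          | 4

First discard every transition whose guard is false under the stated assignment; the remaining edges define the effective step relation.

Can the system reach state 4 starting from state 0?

After dropping false guards: 12 live edges.
L0 = {0}
L1 = {2,3}  now seen {0,2,3}
L2 = {1}  now seen {0,1,2,3}
Reach set: {0,1,2,3}

Answer: UNREACHABLE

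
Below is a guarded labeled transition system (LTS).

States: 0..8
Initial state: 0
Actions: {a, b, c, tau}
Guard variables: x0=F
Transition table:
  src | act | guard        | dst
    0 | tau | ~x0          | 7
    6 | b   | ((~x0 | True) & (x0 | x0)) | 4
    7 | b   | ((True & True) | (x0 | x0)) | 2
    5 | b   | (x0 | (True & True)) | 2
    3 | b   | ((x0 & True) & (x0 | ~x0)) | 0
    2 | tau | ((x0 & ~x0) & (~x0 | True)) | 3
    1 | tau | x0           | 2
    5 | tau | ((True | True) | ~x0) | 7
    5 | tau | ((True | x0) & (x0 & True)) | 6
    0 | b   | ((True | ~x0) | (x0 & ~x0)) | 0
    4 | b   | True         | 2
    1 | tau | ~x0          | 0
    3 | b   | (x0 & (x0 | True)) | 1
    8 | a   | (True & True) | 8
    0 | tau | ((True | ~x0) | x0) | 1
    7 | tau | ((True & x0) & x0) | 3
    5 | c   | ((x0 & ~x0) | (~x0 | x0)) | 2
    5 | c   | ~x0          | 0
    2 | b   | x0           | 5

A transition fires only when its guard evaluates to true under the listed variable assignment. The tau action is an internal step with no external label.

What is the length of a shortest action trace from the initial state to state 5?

BFS to 5:
  L0 = {0}
  L1 = {1,7}
  L2 = {2}
5 never appears.

Answer: UNREACHABLE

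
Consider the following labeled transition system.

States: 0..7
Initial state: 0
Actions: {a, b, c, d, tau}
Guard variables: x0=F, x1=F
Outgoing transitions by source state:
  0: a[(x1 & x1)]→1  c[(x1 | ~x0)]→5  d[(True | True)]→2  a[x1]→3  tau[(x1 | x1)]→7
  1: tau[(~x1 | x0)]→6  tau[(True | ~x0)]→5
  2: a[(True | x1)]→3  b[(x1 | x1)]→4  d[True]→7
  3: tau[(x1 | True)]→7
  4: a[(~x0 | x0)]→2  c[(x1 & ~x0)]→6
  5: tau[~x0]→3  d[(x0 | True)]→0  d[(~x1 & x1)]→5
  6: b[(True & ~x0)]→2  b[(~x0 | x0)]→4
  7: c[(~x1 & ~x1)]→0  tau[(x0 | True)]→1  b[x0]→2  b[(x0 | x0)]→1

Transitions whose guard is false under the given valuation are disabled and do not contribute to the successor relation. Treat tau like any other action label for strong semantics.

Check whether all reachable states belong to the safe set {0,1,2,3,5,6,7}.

Answer: INVARIANT VIOLATED at state 4

Working:
Allowed set {0,1,2,3,5,6,7}
Reach set: {0,1,2,3,4,5,6,7}
  0: ✓
  1: ✓
  2: ✓
  3: ✓
  4: ✗ unsafe
  5: ✓
  6: ✓
  7: ✓
counterexample path to 4: d·d·tau·tau·b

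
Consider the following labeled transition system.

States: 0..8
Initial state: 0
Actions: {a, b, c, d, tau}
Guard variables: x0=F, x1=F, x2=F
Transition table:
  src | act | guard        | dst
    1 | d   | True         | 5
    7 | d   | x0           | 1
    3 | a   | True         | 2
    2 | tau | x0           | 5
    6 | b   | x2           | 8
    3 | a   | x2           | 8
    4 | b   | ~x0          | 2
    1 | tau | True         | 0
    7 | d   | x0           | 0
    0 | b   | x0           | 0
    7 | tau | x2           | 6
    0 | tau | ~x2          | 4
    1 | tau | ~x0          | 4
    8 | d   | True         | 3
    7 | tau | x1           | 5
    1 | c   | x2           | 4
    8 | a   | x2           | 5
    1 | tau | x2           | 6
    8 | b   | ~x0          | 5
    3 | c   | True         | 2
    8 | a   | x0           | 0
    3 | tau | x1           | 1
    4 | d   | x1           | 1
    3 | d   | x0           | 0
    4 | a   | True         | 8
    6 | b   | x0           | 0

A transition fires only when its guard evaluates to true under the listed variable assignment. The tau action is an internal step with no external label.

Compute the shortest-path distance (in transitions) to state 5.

Answer: 3

Working:
Layered search for 5:
  L0 = {0}
  L1 = {4}
  L2 = {2,8}
  L3 = {3,5}
depth(5)=3, e.g. tau·a·b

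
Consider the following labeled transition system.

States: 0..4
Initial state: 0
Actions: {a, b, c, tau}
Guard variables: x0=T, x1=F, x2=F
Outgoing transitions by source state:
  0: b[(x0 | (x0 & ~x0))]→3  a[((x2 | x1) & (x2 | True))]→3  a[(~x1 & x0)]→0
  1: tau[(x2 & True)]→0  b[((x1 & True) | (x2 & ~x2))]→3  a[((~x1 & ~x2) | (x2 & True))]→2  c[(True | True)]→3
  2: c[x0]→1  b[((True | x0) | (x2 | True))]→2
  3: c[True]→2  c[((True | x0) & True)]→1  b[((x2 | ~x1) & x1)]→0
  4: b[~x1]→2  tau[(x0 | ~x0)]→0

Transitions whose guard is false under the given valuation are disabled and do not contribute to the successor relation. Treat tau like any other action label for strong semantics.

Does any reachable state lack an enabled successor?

Reachable = {0,1,2,3}
  0: a→0  b→3  [2 out]
  1: a→2  c→3  [2 out]
  2: b→2  c→1  [2 out]
  3: c→1  c→2  [2 out]

Answer: DEADLOCK-FREE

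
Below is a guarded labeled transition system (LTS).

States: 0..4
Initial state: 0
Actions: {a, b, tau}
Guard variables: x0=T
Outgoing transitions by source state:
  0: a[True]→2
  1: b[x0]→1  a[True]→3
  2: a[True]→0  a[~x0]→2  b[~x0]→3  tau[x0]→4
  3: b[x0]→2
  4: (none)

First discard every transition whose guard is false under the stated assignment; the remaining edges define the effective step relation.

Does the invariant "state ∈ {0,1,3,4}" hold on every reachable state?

Safe = {0,1,3,4}
R = {0,2,4}
  0: ✓
  2: ✗ unsafe
  4: ✓
reach 2 via a — violates

Answer: INVARIANT VIOLATED at state 2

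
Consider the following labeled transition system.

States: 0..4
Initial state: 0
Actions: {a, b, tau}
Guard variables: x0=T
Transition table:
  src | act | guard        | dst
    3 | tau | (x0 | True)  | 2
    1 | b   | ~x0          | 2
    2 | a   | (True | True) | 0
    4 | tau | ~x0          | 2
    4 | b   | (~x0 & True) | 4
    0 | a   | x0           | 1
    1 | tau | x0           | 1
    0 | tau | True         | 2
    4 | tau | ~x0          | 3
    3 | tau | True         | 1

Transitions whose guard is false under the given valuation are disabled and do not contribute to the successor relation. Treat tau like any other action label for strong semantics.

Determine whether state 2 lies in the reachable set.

Answer: REACHABLE

Analysis:
After dropping false guards: 6 live edges.
L0 = {0}
L1 = {1,2}  now seen {0,1,2}
Reachable = {0,1,2}
Path to 2: tau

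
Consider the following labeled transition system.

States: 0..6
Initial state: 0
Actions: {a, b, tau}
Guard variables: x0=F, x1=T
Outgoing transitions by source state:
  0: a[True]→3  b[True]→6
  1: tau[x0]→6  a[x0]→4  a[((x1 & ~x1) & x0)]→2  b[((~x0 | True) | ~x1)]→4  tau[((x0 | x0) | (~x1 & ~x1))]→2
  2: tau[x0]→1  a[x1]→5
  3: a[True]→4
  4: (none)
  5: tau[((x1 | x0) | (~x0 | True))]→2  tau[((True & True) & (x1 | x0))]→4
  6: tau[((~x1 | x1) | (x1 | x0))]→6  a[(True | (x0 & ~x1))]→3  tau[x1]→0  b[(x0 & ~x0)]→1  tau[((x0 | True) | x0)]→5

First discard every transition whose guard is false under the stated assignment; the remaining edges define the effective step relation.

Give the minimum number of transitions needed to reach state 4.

Answer: 2

Working:
BFS to 4:
  Layer 0: {0}
  Layer 1: {3,6}
  Layer 2: {4,5}
first hit 4 at d=2 via a·a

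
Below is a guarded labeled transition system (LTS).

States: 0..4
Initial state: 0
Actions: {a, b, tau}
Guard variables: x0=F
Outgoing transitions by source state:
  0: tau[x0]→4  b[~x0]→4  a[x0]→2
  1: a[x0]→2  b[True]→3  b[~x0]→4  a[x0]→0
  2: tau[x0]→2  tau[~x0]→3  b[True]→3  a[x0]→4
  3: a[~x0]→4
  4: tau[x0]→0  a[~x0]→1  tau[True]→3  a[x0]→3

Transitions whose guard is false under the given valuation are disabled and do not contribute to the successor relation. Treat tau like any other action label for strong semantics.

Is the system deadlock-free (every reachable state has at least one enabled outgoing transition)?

Reachable = {0,1,3,4}
  0: b→4  [1 out]
  1: b→3  b→4  [2 out]
  3: a→4  [1 out]
  4: a→1  tau→3  [2 out]

Answer: DEADLOCK-FREE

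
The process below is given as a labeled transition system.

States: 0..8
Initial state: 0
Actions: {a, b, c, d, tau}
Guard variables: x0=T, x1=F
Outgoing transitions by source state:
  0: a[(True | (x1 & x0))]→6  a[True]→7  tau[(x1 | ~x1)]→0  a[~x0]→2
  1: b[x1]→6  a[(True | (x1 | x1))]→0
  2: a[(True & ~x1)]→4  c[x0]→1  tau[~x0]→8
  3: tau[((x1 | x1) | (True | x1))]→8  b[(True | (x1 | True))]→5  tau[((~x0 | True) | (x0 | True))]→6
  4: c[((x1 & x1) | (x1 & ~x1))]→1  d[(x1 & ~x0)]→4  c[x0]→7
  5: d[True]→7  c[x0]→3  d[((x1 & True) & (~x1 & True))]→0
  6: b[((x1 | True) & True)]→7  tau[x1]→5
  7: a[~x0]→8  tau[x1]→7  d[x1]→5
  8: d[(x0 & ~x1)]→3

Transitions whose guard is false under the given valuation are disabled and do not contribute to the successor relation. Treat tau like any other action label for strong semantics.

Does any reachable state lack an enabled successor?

Answer: DEADLOCK at state 7

Analysis:
Reach set: {0,6,7}
  0: a→6  a→7  tau→0  [3 exit(s)]
  6: b→7  [1 exit(s)]
  7: ∅  [no exit]
Path to 7: a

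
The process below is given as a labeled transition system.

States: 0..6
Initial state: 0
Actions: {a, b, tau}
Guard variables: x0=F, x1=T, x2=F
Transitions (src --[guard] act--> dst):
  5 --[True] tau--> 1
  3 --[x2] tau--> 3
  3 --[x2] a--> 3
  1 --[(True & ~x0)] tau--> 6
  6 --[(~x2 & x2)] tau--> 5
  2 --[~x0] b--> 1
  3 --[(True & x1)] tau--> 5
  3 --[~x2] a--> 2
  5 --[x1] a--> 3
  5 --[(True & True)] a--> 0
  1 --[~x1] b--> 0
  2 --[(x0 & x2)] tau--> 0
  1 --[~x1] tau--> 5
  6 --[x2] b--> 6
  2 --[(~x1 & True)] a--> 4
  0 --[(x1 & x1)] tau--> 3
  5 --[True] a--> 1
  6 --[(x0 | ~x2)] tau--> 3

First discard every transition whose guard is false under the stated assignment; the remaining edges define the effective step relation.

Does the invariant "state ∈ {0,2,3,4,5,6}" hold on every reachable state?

Allowed set {0,2,3,4,5,6}
Reach set: {0,1,2,3,5,6}
  0: safe
  1: outside
  2: safe
  3: safe
  5: safe
  6: safe
reach 1 via tau·tau·tau — violates

Answer: INVARIANT VIOLATED at state 1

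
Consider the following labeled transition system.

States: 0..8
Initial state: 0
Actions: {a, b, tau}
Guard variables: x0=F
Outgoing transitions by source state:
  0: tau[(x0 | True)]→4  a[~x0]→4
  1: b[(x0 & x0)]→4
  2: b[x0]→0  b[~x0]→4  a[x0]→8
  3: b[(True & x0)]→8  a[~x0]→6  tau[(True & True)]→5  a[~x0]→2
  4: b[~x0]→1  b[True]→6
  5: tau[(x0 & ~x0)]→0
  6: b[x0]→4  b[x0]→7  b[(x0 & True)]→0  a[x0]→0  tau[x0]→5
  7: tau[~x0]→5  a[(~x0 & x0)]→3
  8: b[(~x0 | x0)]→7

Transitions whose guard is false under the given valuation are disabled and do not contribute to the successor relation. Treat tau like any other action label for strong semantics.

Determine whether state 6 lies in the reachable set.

Guard filter leaves 10 enabled edge(s).
depth 0: {0}
depth 1: {4}  now seen {0,4}
depth 2: {1,6}  now seen {0,1,4,6}
R = {0,1,4,6}
trace reaching 6: tau·b

Answer: REACHABLE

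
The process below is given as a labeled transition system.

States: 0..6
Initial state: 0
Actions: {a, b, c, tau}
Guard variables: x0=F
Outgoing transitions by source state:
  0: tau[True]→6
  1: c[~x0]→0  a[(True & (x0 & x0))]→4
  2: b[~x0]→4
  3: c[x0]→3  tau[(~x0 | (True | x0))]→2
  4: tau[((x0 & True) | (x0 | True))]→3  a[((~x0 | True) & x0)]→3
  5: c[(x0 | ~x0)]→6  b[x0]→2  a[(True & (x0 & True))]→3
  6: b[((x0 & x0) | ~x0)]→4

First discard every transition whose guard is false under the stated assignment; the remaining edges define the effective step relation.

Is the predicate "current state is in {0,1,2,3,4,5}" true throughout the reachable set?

Answer: INVARIANT VIOLATED at state 6

Analysis:
Inv-set: {0,1,2,3,4,5}
R = {0,2,3,4,6}
  0: safe
  2: safe
  3: safe
  4: safe
  6: VIOLATES
counterexample path to 6: tau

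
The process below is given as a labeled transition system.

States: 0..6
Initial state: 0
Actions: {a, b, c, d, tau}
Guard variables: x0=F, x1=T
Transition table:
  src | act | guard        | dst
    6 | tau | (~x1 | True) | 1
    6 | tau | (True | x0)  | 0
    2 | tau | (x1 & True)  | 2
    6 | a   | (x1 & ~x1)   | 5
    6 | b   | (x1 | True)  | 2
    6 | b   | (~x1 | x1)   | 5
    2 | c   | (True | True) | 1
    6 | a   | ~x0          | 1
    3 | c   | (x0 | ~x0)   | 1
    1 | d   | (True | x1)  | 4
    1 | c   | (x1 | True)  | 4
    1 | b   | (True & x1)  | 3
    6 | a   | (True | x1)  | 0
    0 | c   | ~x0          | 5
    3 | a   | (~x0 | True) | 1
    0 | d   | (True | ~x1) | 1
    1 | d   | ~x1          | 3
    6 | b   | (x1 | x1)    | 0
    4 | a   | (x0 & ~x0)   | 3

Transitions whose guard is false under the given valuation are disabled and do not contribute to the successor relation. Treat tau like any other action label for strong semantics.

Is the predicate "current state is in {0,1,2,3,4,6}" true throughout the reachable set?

Allowed set {0,1,2,3,4,6}
Reachable = {0,1,3,4,5}
  0: ✓
  1: ✓
  3: ✓
  4: ✓
  5: ✗ unsafe
counterexample path to 5: c

Answer: INVARIANT VIOLATED at state 5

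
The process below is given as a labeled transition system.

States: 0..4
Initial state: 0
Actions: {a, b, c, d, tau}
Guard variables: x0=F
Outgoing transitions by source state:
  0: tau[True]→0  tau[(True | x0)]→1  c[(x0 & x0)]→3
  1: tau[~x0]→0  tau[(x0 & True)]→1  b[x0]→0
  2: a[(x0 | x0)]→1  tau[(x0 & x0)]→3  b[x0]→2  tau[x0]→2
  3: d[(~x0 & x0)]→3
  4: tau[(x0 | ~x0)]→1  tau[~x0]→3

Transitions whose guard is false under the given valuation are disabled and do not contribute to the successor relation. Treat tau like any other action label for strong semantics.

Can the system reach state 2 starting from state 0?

5 transition(s) survive guard evaluation.
L0 = {0}
L1 = {1}  total {0,1}
R = {0,1}

Answer: UNREACHABLE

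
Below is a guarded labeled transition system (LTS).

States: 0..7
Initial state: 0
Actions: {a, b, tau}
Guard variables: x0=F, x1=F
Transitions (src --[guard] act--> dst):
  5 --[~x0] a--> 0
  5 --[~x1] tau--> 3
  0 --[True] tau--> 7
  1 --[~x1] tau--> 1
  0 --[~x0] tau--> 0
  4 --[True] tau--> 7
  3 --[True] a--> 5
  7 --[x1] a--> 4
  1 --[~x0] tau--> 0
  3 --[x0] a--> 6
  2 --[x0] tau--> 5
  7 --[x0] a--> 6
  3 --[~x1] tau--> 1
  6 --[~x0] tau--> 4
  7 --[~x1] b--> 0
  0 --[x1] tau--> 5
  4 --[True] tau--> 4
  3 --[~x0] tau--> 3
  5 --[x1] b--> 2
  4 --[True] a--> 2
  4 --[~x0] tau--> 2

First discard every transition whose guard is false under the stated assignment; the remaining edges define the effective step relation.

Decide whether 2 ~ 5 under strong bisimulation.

Answer: NOT BISIMILAR

Analysis:
Refine partition for ~:
  P[0] = {{0,1,2,3,4,5,6,7}}
  P[1] = {{0,1,6},{2},{3,4,5},{7}}
  P[2] = {{0},{1},{2},{3},{4},{5},{6},{7}}
Fixed point at round 3; 8 class(es).
class of 2: {2}; class of 5: {5}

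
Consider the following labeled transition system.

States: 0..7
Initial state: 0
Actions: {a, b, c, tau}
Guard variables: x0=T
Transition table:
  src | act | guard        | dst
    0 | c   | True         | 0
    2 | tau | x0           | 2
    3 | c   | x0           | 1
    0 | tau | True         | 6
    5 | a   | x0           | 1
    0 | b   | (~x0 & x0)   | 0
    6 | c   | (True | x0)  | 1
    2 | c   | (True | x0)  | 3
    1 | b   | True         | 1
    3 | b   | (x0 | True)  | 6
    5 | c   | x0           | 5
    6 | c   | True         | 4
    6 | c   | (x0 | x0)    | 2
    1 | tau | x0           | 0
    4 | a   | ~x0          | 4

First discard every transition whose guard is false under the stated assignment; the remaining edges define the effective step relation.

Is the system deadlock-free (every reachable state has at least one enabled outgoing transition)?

Answer: DEADLOCK at state 4

Analysis:
Reachable = {0,1,2,3,4,6}
  0: c→0  tau→6  [2 exit(s)]
  1: b→1  tau→0  [2 exit(s)]
  2: c→3  tau→2  [2 exit(s)]
  3: b→6  c→1  [2 exit(s)]
  4: ∅  [STUCK]
  6: c→1  c→2  c→4  [3 exit(s)]
witness 4: tau·c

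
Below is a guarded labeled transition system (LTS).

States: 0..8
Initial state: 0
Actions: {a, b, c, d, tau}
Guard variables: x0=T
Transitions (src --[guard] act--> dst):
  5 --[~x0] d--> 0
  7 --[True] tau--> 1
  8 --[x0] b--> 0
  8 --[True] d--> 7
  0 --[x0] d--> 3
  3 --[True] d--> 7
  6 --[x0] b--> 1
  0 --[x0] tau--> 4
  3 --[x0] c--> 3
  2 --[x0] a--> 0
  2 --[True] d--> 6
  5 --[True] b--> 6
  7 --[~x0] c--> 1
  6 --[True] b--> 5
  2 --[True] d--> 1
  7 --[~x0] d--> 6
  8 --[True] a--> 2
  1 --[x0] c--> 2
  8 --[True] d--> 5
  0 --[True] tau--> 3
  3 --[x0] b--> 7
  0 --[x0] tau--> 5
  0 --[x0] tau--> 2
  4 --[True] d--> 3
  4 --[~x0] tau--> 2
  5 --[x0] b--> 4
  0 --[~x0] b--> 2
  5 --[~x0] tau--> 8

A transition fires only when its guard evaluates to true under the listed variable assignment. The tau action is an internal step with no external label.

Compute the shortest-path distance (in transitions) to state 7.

Layered search for 7:
  Layer 0: {0}
  Layer 1: {2,3,4,5}
  Layer 2: {1,6,7}
7 enters at depth 2; path d·b

Answer: 2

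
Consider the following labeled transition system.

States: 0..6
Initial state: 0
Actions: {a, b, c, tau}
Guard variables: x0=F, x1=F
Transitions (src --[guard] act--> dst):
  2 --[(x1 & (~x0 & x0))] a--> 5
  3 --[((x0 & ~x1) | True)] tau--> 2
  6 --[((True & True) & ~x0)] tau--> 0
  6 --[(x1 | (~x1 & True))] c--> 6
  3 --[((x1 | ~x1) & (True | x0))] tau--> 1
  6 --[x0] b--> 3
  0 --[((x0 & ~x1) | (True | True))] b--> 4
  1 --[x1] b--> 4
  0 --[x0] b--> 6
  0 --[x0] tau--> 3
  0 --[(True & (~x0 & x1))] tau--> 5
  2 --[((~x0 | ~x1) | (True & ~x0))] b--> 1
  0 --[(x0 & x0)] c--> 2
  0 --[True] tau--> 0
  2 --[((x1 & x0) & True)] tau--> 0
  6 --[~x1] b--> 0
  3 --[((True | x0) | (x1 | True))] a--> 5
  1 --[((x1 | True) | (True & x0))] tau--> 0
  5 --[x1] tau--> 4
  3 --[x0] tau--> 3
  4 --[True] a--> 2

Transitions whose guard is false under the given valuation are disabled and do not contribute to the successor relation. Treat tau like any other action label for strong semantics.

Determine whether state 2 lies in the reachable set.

Answer: REACHABLE

Working:
Guard filter leaves 11 enabled edge(s).
depth 0: {0}
depth 1: {4}  cumulative {0,4}
depth 2: {2}  cumulative {0,2,4}
depth 3: {1}  cumulative {0,1,2,4}
Reachable = {0,1,2,4}
Path to 2: b·a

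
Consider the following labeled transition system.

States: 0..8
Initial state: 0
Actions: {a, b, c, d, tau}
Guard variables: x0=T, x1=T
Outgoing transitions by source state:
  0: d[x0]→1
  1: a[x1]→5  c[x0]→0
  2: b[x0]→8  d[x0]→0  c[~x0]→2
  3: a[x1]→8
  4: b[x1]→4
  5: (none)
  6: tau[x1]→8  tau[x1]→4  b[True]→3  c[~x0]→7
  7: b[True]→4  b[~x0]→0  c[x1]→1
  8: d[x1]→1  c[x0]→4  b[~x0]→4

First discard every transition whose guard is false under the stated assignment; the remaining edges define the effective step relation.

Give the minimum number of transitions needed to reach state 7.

Answer: UNREACHABLE

Analysis:
Layered search for 7:
  L0 = {0}
  L1 = {1}
  L2 = {5}
7 never appears.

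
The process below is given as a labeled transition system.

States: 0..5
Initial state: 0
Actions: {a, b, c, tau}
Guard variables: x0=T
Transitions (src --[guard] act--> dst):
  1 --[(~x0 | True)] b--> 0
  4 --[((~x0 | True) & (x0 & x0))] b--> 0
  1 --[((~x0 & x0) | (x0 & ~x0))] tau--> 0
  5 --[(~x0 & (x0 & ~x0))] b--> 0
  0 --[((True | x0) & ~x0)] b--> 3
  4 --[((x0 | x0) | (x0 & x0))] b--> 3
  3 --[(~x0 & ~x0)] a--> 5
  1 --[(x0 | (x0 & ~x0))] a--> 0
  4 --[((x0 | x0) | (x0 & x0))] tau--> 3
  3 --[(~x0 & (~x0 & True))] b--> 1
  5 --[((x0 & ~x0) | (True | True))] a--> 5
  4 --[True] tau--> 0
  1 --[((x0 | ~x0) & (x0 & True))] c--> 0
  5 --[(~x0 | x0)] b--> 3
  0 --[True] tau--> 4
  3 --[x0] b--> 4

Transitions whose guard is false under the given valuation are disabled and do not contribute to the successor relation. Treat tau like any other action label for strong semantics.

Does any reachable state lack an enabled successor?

Answer: DEADLOCK-FREE

Analysis:
R = {0,3,4}
  0: tau→4  [deg 1]
  3: b→4  [deg 1]
  4: b→0  b→3  tau→0  tau→3  [deg 4]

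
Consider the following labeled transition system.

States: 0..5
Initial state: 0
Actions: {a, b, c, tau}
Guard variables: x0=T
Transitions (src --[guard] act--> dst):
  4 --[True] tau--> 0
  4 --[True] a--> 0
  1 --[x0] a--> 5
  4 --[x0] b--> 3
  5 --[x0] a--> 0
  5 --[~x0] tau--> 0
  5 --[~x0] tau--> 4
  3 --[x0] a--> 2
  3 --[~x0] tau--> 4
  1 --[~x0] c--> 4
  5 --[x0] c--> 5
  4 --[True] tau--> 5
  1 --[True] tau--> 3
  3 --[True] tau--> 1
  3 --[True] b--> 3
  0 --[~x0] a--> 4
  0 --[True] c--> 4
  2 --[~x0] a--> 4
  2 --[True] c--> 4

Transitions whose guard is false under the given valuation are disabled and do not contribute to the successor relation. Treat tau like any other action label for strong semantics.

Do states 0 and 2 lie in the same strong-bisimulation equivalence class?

Compute ~ classes (split until stable):
  π0 = {{0,1,2,3,4,5}}
  π1 = {{0,2},{1},{3,4},{5}}
  π2 = {{0,2},{1},{3},{4},{5}}
Fixed point at round 3; 5 class(es).
[0]={0,2}  [2]={0,2}

Answer: BISIMILAR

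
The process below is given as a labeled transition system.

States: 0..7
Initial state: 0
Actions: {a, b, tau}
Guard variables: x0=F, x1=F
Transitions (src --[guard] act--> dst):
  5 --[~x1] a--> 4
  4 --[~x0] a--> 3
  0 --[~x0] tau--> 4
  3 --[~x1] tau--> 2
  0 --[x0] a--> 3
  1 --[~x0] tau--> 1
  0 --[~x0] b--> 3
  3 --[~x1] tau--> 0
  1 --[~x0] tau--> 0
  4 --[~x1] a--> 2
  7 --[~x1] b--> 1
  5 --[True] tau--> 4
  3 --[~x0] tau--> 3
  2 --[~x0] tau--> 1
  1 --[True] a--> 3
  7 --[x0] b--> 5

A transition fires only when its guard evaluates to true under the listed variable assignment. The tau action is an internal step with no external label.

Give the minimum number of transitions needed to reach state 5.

Layered search for 5:
  Layer 0: {0}
  Layer 1: {3,4}
  Layer 2: {2}
  Layer 3: {1}
5 never appears.

Answer: UNREACHABLE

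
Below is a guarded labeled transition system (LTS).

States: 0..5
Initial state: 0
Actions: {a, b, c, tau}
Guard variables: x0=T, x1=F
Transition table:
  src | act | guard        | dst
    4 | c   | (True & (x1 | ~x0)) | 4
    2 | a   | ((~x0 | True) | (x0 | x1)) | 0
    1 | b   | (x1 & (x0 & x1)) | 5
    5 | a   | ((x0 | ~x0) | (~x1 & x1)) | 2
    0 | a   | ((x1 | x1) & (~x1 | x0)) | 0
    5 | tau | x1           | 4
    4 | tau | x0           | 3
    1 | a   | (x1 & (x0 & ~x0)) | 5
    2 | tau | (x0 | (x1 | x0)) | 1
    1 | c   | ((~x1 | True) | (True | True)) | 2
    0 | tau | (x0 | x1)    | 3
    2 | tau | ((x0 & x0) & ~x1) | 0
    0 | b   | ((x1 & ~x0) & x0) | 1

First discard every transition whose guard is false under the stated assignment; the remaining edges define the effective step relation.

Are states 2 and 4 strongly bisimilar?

Refine partition for ~:
  P[0] = {{0,1,2,3,4,5}}
  P[1] = {{0,4},{1},{2},{3},{5}}
stable after 2 split(s): 5 block(s)
class of 2: {2}; class of 4: {0,4}

Answer: NOT BISIMILAR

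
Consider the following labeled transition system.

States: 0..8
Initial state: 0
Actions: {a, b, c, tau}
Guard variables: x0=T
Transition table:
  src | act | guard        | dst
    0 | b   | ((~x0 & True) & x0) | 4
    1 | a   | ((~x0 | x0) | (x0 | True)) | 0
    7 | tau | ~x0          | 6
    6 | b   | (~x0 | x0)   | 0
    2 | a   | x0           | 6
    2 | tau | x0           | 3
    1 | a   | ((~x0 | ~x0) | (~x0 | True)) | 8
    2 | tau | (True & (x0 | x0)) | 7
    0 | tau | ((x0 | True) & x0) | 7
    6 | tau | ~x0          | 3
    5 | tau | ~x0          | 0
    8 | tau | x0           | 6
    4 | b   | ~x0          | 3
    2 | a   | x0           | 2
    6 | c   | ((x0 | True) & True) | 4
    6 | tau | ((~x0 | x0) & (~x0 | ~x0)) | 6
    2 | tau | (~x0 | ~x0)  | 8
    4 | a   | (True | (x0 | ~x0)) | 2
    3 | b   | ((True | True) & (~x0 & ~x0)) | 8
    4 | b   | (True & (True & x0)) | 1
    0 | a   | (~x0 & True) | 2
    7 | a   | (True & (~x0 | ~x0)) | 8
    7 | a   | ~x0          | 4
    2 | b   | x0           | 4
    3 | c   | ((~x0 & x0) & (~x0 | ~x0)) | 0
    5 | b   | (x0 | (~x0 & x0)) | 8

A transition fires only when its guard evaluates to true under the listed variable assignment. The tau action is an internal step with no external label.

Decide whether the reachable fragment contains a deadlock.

Reach set: {0,7}
  0: tau→7  [1 out]
  7: ∅  [deadlock]
Path to 7: tau

Answer: DEADLOCK at state 7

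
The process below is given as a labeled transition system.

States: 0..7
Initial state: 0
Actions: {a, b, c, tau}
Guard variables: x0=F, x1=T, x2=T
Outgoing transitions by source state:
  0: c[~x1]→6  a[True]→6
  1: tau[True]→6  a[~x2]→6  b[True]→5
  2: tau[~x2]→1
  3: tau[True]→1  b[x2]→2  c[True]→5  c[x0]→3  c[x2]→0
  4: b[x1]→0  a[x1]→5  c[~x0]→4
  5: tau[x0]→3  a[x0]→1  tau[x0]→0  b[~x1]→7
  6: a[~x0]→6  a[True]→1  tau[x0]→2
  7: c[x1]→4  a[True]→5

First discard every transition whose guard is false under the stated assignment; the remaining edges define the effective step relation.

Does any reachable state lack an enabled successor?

Reachable = {0,1,5,6}
  0: a→6  [1 out]
  1: b→5  tau→6  [2 out]
  5: ∅  [no exit]
  6: a→1  a→6  [2 out]
trace reaching 5: a·a·b

Answer: DEADLOCK at state 5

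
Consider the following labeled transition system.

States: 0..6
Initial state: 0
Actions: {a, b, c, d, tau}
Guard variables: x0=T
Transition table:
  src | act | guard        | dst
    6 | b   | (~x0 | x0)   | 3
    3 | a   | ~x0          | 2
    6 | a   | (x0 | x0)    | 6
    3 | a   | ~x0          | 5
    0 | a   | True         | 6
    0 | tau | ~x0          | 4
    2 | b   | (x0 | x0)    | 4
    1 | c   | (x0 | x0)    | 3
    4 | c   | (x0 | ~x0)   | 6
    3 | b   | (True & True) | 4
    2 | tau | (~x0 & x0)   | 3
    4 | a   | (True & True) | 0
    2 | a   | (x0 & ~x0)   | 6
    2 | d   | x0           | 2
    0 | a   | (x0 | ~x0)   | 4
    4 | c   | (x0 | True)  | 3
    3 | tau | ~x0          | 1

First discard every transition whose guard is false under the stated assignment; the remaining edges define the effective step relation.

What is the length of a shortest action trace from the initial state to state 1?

BFS to 1:
  Layer 0: {0}
  Layer 1: {4,6}
  Layer 2: {3}
1 never appears.

Answer: UNREACHABLE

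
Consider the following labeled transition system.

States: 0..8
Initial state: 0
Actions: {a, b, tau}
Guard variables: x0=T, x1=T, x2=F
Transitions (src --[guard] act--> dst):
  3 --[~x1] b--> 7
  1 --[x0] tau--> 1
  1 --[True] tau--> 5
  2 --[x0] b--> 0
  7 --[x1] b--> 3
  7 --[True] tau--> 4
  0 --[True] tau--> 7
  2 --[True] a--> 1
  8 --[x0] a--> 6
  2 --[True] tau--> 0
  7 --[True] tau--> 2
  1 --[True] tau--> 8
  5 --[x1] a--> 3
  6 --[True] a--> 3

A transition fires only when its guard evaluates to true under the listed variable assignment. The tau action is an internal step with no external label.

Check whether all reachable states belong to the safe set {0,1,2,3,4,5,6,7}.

Answer: INVARIANT VIOLATED at state 8

Analysis:
Allowed set {0,1,2,3,4,5,6,7}
R = {0,1,2,3,4,5,6,7,8}
  0: ✓
  1: ✓
  2: ✓
  3: ✓
  4: ✓
  5: ✓
  6: ✓
  7: ✓
  8: VIOLATES
counterexample path to 8: tau·tau·a·tau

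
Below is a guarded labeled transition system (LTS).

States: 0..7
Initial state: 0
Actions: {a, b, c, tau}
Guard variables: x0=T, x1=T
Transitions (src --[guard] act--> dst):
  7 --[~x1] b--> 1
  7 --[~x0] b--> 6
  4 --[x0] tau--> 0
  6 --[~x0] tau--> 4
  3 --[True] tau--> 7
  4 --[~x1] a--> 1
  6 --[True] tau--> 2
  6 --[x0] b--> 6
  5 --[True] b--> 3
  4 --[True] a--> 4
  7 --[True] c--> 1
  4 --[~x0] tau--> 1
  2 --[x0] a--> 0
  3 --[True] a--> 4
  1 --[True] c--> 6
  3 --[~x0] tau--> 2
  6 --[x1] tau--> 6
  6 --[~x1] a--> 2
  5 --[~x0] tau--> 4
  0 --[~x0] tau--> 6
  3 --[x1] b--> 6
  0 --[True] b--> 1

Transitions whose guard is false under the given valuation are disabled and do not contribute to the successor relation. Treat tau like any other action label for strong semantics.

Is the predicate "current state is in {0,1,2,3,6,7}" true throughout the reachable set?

Inv-set: {0,1,2,3,6,7}
Reachable = {0,1,2,6}
  0: safe
  1: safe
  2: safe
  6: safe

Answer: INVARIANT HOLDS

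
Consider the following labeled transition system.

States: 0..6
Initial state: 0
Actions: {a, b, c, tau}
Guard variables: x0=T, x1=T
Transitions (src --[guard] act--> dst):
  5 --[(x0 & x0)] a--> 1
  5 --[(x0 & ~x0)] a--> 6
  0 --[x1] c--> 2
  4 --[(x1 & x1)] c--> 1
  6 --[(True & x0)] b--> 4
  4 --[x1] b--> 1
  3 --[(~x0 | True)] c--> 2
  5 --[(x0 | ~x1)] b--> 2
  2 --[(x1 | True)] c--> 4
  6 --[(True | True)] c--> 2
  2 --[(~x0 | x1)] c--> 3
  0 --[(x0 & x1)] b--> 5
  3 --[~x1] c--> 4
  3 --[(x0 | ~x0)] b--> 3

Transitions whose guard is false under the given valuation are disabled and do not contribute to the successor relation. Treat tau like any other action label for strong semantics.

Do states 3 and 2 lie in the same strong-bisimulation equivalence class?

Answer: NOT BISIMILAR

Working:
Refine partition for ~:
  π0 = {{0,1,2,3,4,5,6}}
  π1 = {{0,3,4,6},{1},{2},{5}}
  π2 = {{0},{1},{2},{3,6},{4},{5}}
  π3 = {{0},{1},{2},{3},{4},{5},{6}}
Fixed point at round 4; 7 class(es).
class of 3: {3}; class of 2: {2}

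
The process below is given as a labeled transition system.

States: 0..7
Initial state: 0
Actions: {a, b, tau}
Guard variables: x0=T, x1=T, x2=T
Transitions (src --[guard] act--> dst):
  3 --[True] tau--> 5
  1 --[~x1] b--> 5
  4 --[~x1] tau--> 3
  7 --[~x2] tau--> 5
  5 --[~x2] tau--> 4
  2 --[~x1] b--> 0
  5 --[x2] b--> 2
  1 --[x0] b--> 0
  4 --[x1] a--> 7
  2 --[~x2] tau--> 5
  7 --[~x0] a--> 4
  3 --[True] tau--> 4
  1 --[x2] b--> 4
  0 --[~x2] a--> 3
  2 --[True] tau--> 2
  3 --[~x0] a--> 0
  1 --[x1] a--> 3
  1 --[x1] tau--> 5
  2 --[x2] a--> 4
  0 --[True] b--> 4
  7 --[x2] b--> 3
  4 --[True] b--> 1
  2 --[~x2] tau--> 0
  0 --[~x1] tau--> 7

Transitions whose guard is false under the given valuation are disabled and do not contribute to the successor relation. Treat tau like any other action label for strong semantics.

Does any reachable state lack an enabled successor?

Reachable = {0,1,2,3,4,5,7}
  0: b→4  [deg 1]
  1: a→3  b→0  b→4  tau→5  [deg 4]
  2: a→4  tau→2  [deg 2]
  3: tau→4  tau→5  [deg 2]
  4: a→7  b→1  [deg 2]
  5: b→2  [deg 1]
  7: b→3  [deg 1]

Answer: DEADLOCK-FREE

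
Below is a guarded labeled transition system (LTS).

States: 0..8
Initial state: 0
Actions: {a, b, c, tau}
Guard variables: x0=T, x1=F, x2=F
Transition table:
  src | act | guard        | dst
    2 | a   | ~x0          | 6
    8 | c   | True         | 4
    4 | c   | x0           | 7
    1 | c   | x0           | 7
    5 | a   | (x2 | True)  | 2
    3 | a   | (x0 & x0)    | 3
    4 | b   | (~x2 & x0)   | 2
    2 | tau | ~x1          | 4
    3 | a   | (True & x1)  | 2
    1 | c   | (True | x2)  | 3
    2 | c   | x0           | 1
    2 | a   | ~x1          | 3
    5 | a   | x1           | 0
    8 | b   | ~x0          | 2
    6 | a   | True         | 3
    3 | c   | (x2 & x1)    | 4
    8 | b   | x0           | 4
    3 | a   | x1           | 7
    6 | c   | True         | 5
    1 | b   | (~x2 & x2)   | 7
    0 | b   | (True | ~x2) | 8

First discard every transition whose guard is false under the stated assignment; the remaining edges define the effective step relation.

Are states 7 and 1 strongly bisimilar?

Compute ~ classes (split until stable):
  round 0: {{0,1,2,3,4,5,6,7,8}}
  round 1: {{0},{1},{2},{3,5},{4,8},{6},{7}}
  round 2: {{0},{1},{2},{3},{4},{5},{6},{7},{8}}
Fixed point at round 3; 9 class(es).
[7]={7}  [1]={1}

Answer: NOT BISIMILAR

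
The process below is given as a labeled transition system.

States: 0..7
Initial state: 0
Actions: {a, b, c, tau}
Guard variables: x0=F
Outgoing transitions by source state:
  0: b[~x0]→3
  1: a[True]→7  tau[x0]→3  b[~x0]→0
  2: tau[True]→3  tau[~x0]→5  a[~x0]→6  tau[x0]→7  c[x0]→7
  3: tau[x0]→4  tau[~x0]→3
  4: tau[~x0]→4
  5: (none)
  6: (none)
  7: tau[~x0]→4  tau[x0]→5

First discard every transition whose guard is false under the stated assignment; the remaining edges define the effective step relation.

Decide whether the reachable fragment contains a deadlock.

Reachable = {0,3}
  0: b→3  [1 out]
  3: tau→3  [1 out]

Answer: DEADLOCK-FREE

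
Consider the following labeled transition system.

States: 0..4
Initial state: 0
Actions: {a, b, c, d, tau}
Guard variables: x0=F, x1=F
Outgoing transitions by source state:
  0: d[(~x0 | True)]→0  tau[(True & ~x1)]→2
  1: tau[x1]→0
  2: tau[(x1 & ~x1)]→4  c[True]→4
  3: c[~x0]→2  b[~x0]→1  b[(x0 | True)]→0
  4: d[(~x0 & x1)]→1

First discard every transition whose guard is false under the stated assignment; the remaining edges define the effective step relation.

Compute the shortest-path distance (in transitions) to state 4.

Breadth-first toward 4:
  depth 0: {0}
  depth 1: {2}
  depth 2: {4}
first hit 4 at d=2 via tau·c

Answer: 2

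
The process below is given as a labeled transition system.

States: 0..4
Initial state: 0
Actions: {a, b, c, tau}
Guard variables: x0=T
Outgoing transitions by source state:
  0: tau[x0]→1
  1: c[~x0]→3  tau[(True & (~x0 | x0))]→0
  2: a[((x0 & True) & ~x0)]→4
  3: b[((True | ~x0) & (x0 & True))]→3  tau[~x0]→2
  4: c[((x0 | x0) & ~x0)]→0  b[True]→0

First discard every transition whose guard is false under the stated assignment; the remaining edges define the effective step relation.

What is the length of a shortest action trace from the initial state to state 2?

BFS to 2:
  Layer 0: {0}
  Layer 1: {1}
2 never appears.

Answer: UNREACHABLE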